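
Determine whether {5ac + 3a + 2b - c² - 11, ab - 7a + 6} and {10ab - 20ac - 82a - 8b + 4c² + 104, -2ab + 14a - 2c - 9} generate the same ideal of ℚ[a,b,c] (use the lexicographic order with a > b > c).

No, the ideals differ.

Two ideals are equal iff their reduced Gröbner bases coincide (the reduced basis is unique for a fixed ordering).
Buchberger on the first generating set:
f_1 = 5ac + 3a + 2b - c² - 11, LT = ac.
f_2 = ab - 7a + 6, LT = ab.

S(f_1,f_2): lcm = abc. S = ⅗ab + 7ac + ⅖b² - ⅕bc² - 11/5b - 6c.
  leading term ab: subtract (⅗)·f_2 from ⅗ab + 7ac + ⅖b² - ⅕bc² - 11/5b - 6c → 7ac + 21/5a + ⅖b² - ⅕bc² - 11/5b - 6c - 18/5
  leading term ac: subtract (7/5)·f_1 from 7ac + 21/5a + ⅖b² - ⅕bc² - 11/5b - 6c - 18/5 → ⅖b² - ⅕bc² - 5b + 7/5c² - 6c + 59/5
  leading term b²: no divisor's leading term divides it; move ⅖b² to the remainder.
  leading term bc²: no divisor's leading term divides it; move -⅕bc² to the remainder.
  leading term b: no divisor's leading term divides it; move -5b to the remainder.
  leading term c²: no divisor's leading term divides it; move 7/5c² to the remainder.
  leading term c: no divisor's leading term divides it; move -6c to the remainder.
  leading term 1: no divisor's leading term divides it; move 59/5 to the remainder.
  remainder ⅖b² - ⅕bc² - 5b + 7/5c² - 6c + 59/5 ≠ 0; add g_3 = ⅖b² - ⅕bc² - 5b + 7/5c² - 6c + 59/5 to the basis.

The other S-polynomials (S(f_1,g_3), S(f_2,g_3)) all reduce to 0 modulo the current basis, so we have a Gröbner basis.
Inter-reduce: drop elements whose leading term is divisible by another's, tail-reduce, and make monic.
Reduced Gröbner basis: {ab - 7a + 6, ac + ⅗a + ⅖b - ⅕c² - 11/5, b² - ½bc² - 25/2b + 7/2c² - 15c + 59/2}.

Buchberger on the second generating set:
h_1 = 10ab - 20ac - 82a - 8b + 4c² + 104, LT = ab.
h_2 = -2ab + 14a - 2c - 9, LT = ab.

S(h_1,h_2): lcm = ab. S = -2ac - 6/5a - ⅘b + ⅖c² - c + 59/10.
  leading term ac: no divisor's leading term divides it; move -2ac to the remainder.
  leading term a: no divisor's leading term divides it; move -6/5a to the remainder.
  leading term b: no divisor's leading term divides it; move -⅘b to the remainder.
  leading term c²: no divisor's leading term divides it; move ⅖c² to the remainder.
  leading term c: no divisor's leading term divides it; move -c to the remainder.
  leading term 1: no divisor's leading term divides it; move 59/10 to the remainder.
  remainder -2ac - 6/5a - ⅘b + ⅖c² - c + 59/10 ≠ 0; add k_3 = -2ac - 6/5a - ⅘b + ⅖c² - c + 59/10 to the basis.

S(h_1,k_3): lcm = abc. S = -⅗ab - 2ac² - 41/5ac - ⅖b² + ⅕bc² - 13/10bc + 59/20b + ⅖c³ + 52/5c.
  leading term ab: subtract (-3/50)·h_1 from -⅗ab - 2ac² - 41/5ac - ⅖b² + ⅕bc² - 13/10bc + 59/20b + ⅖c³ + 52/5c → -2ac² - 47/5ac - 123/25a - ⅖b² + ⅕bc² - 13/10bc + 247/100b + ⅖c³ + 6/25c² + 52/5c + 156/25
  leading term ac²: subtract (c)·k_3 from -2ac² - 47/5ac - 123/25a - ⅖b² + ⅕bc² - 13/10bc + 247/100b + ⅖c³ + 6/25c² + 52/5c + 156/25 → -41/5ac - 123/25a - ⅖b² + ⅕bc² - ½bc + 247/100b + 31/25c² + 9/2c + 156/25
  leading term ac: subtract (41/10)·k_3 from -41/5ac - 123/25a - ⅖b² + ⅕bc² - ½bc + 247/100b + 31/25c² + 9/2c + 156/25 → -⅖b² + ⅕bc² - ½bc + 23/4b - ⅖c² + 43/5c - 359/20
  leading term b²: no divisor's leading term divides it; move -⅖b² to the remainder.
  leading term bc²: no divisor's leading term divides it; move ⅕bc² to the remainder.
  leading term bc: no divisor's leading term divides it; move -½bc to the remainder.
  leading term b: no divisor's leading term divides it; move 23/4b to the remainder.
  leading term c²: no divisor's leading term divides it; move -⅖c² to the remainder.
  leading term c: no divisor's leading term divides it; move 43/5c to the remainder.
  leading term 1: no divisor's leading term divides it; move -359/20 to the remainder.
  remainder -⅖b² + ⅕bc² - ½bc + 23/4b - ⅖c² + 43/5c - 359/20 ≠ 0; add k_4 = -⅖b² + ⅕bc² - ½bc + 23/4b - ⅖c² + 43/5c - 359/20 to the basis.

The other S-polynomials (S(h_2,k_3), S(h_1,k_4), S(h_2,k_4), S(k_3,k_4)) all reduce to 0 modulo the current basis, so we have a Gröbner basis.
Inter-reduce: drop elements whose leading term is divisible by another's, tail-reduce, and make monic.
Reduced Gröbner basis: {ab - 7a + c + 9/2, ac + ⅗a + ⅖b - ⅕c² + ½c - 59/20, b² - ½bc² + 5/4bc - 115/8b + c² - 43/2c + 359/8}.

Since the reduced bases disagree, the two ideals are not the same.
The choice of monomial ordering does not affect the verdict — as long as both bases are computed under the same ordering, their equality decides ideal equality.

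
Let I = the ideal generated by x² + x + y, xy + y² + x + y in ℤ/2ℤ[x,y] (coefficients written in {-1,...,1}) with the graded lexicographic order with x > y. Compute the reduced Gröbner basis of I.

G = {y³ + y², x² + x + y, xy + y² + x + y}

Buchberger's algorithm terminates because the ascending chain of leading-term ideals stabilizes.

f_1 = x² + x + y, LT = x².
f_2 = xy + y² + x + y, LT = xy.

S(f_1,f_2): lcm = x²y. S = xy² + x² + y².
  leading term xy²: subtract (y)·f_2 from xy² + x² + y² → y³ + x² + xy
  leading term y³: no divisor's leading term divides it; move y³ to the remainder.
  leading term x²: subtract (1)·f_1 from x² + xy → xy + x + y
  leading term xy: subtract (1)·f_2 from xy + x + y → y²
  leading term y²: no divisor's leading term divides it; move y² to the remainder.
  remainder y³ + y² ≠ 0; add g_3 = y³ + y² to the basis.

S(f_1,g_3): leading monomials are coprime, so the S-polynomial reduces to 0 (Buchberger's first criterion).
S(f_2,g_3): lcm = xy³. S = y⁴ + y³.
  leading term y⁴: subtract (y)·g_3 from y⁴ + y³ → 0
  remainder 0.

Every S-polynomial of the final basis reduces to 0, so we have a Gröbner basis.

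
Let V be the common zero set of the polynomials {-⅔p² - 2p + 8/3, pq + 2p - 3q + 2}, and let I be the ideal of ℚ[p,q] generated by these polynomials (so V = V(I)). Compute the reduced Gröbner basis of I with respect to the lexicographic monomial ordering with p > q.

G = {p - 7/4q + 5/2, q² - 8/7q - 12/7}

The reduced Gröbner basis is the canonical form of the ideal for this ordering.

f_1 = -⅔p² - 2p + 8/3, LT = p².
f_2 = pq + 2p - 3q + 2, LT = pq.

S(f_1,f_2): lcm = p²q. S = -2p² + 6pq - 2p - 4q.
  reduce S modulo (f_1, f_2):
  remainder -8p + 14q - 20 ≠ 0; add g_3 = -8p + 14q - 20 to the basis.

S(f_2,g_3): lcm = pq. S = 2p + 7/4q² - 11/2q + 2.
  reduce S modulo (f_1, f_2, g_3):
  remainder 7/4q² - 2q - 3 ≠ 0; add g_4 = 7/4q² - 2q - 3 to the basis.

The other S-polynomials (S(f_1,g_3), S(f_1,g_4), S(f_2,g_4), S(g_3,g_4)) all reduce to 0 modulo the current basis, so we have a Gröbner basis.
Inter-reduce: drop elements whose leading term is divisible by another's, tail-reduce, and make monic.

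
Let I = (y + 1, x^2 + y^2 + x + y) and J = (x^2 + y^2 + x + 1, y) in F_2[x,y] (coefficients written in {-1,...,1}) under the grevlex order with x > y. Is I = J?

Since reduced Gröbner bases are canonical representatives of ideals under a given ordering, it suffices to compute and compare them.
Buchberger on the first generating set:
f_1 = y + 1, LT = y.
f_2 = x^2 + y^2 + x + y, LT = x^2.

The S-polynomials (S(f_1,f_2)) all reduce to 0 modulo the current basis, so we have a Gröbner basis.
Inter-reduce: drop elements whose leading term is divisible by another's, tail-reduce, and make monic.
Reduced Gröbner basis: {x^2 + x, y + 1}.

Buchberger on the second generating set:
h_1 = x^2 + y^2 + x + 1, LT = x^2.
h_2 = y, LT = y.

The S-polynomials (S(h_1,h_2)) all reduce to 0 modulo the current basis, so we have a Gröbner basis.
Inter-reduce: drop elements whose leading term is divisible by another's, tail-reduce, and make monic.
Reduced Gröbner basis: {x^2 + x + 1, y}.

The bases are distinct; the ideals are different.
The choice of monomial ordering does not affect the verdict — as long as both bases are computed under the same ordering, their equality decides ideal equality.

No, the ideals differ.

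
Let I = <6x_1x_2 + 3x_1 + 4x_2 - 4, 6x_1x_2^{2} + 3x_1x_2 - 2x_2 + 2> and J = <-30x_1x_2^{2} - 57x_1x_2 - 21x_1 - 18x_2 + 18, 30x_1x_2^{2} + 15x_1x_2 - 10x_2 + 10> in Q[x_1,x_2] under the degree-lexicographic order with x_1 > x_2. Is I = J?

For a fixed monomial order, each ideal has a unique reduced Gröbner basis; comparing bases decides equality.
Buchberger on the first generating set:
f_1 = 6x_1x_2 + 3x_1 + 4x_2 - 4, LT = x_1x_2.
f_2 = 6x_1x_2^{2} + 3x_1x_2 - 2x_2 + 2, LT = x_1x_2^{2}.

S(f_1,f_2): lcm = x_1x_2^{2}. S = \tfrac{2}{3}x_2^{2} - \tfrac{1}{3}x_2 - \tfrac{1}{3}.
  reduce S modulo (f_1, f_2):
  remainder \tfrac{2}{3}x_2^{2} - \tfrac{1}{3}x_2 - \tfrac{1}{3} ≠ 0; add g_3 = \tfrac{2}{3}x_2^{2} - \tfrac{1}{3}x_2 - \tfrac{1}{3} to the basis.

S(f_1,g_3): lcm = x_1x_2^{2}. S = x_1x_2 + \tfrac{2}{3}x_2^{2} + \tfrac{1}{2}x_1 - \tfrac{2}{3}x_2.
  reduce S modulo (f_1, f_2, g_3):
  remainder -x_2 + 1 ≠ 0; add g_4 = -x_2 + 1 to the basis.

S(f_1,g_4): lcm = x_1x_2. S = \tfrac{3}{2}x_1 + \tfrac{2}{3}x_2 - \tfrac{2}{3}.
  reduce S modulo (f_1, f_2, g_3, g_4):
  remainder \tfrac{3}{2}x_1 ≠ 0; add g_5 = \tfrac{3}{2}x_1 to the basis.

The other S-polynomials (S(f_2,g_3), S(f_2,g_4), S(g_3,g_4), S(f_1,g_5), S(f_2,g_5), S(g_3,g_5), S(g_4,g_5)) all reduce to 0 modulo the current basis, so we have a Gröbner basis.
Inter-reduce: drop elements whose leading term is divisible by another's, tail-reduce, and make monic.
Reduced Gröbner basis: {x_1, x_2 - 1}.

Buchberger on the second generating set:
h_1 = -30x_1x_2^{2} - 57x_1x_2 - 21x_1 - 18x_2 + 18, LT = x_1x_2^{2}.
h_2 = 30x_1x_2^{2} + 15x_1x_2 - 10x_2 + 10, LT = x_1x_2^{2}.

S(h_1,h_2): lcm = x_1x_2^{2}. S = \tfrac{7}{5}x_1x_2 + \tfrac{7}{10}x_1 + \tfrac{14}{15}x_2 - \tfrac{14}{15}.
  reduce S modulo (h_1, h_2):
  remainder \tfrac{7}{5}x_1x_2 + \tfrac{7}{10}x_1 + \tfrac{14}{15}x_2 - \tfrac{14}{15} ≠ 0; add k_3 = \tfrac{7}{5}x_1x_2 + \tfrac{7}{10}x_1 + \tfrac{14}{15}x_2 - \tfrac{14}{15} to the basis.

S(h_1,k_3): lcm = x_1x_2^{2}. S = \tfrac{7}{5}x_1x_2 - \tfrac{2}{3}x_2^{2} + \tfrac{7}{10}x_1 + \tfrac{19}{15}x_2 - \tfrac{3}{5}.
  reduce S modulo (h_1, h_2, k_3):
  remainder -\tfrac{2}{3}x_2^{2} + \tfrac{1}{3}x_2 + \tfrac{1}{3} ≠ 0; add k_4 = -\tfrac{2}{3}x_2^{2} + \tfrac{1}{3}x_2 + \tfrac{1}{3} to the basis.

S(h_1,k_4): lcm = x_1x_2^{2}. S = \tfrac{12}{5}x_1x_2 + \tfrac{6}{5}x_1 + \tfrac{3}{5}x_2 - \tfrac{3}{5}.
  reduce S modulo (h_1, h_2, k_3, k_4):
  remainder -x_2 + 1 ≠ 0; add k_5 = -x_2 + 1 to the basis.

S(h_1,k_5): lcm = x_1x_2^{2}. S = \tfrac{29}{10}x_1x_2 + \tfrac{7}{10}x_1 + \tfrac{3}{5}x_2 - \tfrac{3}{5}.
  reduce S modulo (h_1, h_2, k_3, k_4, k_5):
  remainder -\tfrac{3}{4}x_1 ≠ 0; add k_6 = -\tfrac{3}{4}x_1 to the basis.

The other S-polynomials (S(h_2,k_3), S(h_2,k_4), S(k_3,k_4), S(h_2,k_5), S(k_3,k_5), S(k_4,k_5), S(h_1,k_6), S(h_2,k_6), S(k_3,k_6), S(k_4,k_6), S(k_5,k_6)) all reduce to 0 modulo the current basis, so we have a Gröbner basis.
Inter-reduce: drop elements whose leading term is divisible by another's, tail-reduce, and make monic.
Reduced Gröbner basis: {x_1, x_2 - 1}.

Same reduced basis, so the two generating sets span the same ideal.

Yes, the ideals are equal.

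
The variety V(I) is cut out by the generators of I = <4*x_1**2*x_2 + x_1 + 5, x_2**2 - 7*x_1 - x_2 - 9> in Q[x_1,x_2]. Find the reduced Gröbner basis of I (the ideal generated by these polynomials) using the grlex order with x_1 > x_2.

Buchberger's algorithm terminates because the ascending chain of leading-term ideals stabilizes.

f_1 = 4*x_1**2*x_2 + x_1 + 5, LT = x_1**2*x_2.
f_2 = x_2**2 - 7*x_1 - x_2 - 9, LT = x_2**2.

S(f_1,f_2): lcm = x_1**2*x_2**2. S = 7*x_1**3 + x_1**2*x_2 + 9*x_1**2 + 1/4*x_1*x_2 + 5/4*x_2.
  leading term x_1**3: no divisor's leading term divides it; move 7*x_1**3 to the remainder.
  leading term x_1**2*x_2: subtract (1/4)·f_1 from x_1**2*x_2 + 9*x_1**2 + 1/4*x_1*x_2 + 5/4*x_2 → 9*x_1**2 + 1/4*x_1*x_2 - 1/4*x_1 + 5/4*x_2 - 5/4
  leading term x_1**2: no divisor's leading term divides it; move 9*x_1**2 to the remainder.
  leading term x_1*x_2: no divisor's leading term divides it; move 1/4*x_1*x_2 to the remainder.
  leading term x_1: no divisor's leading term divides it; move -1/4*x_1 to the remainder.
  leading term x_2: no divisor's leading term divides it; move 5/4*x_2 to the remainder.
  leading term 1: no divisor's leading term divides it; move -5/4 to the remainder.
  remainder 7*x_1**3 + 9*x_1**2 + 1/4*x_1*x_2 - 1/4*x_1 + 5/4*x_2 - 5/4 ≠ 0; add g_3 = 7*x_1**3 + 9*x_1**2 + 1/4*x_1*x_2 - 1/4*x_1 + 5/4*x_2 - 5/4 to the basis.

The other S-polynomials (S(f_1,g_3), S(f_2,g_3)) all reduce to 0 modulo the current basis, so we have a Gröbner basis.

G = {x_1**3 + 9/7*x_1**2 + 1/28*x_1*x_2 - 1/28*x_1 + 5/28*x_2 - 5/28, x_1**2*x_2 + 1/4*x_1 + 5/4, x_2**2 - 7*x_1 - x_2 - 9}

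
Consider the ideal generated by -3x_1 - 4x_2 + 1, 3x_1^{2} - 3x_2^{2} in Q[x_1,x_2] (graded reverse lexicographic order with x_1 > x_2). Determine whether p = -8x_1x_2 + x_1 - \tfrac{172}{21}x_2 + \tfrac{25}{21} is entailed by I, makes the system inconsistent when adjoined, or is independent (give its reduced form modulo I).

First compute the reduced Gröbner basis of I by Buchberger's algorithm.
f_1 = -3x_1 - 4x_2 + 1, LT = x_1.
f_2 = 3x_1^{2} - 3x_2^{2}, LT = x_1^{2}.

S(f_1,f_2): lcm = x_1^{2}. S = \tfrac{4}{3}x_1x_2 + x_2^{2} - \tfrac{1}{3}x_1.
  leading term x_1x_2: subtract (-\tfrac{4}{9}x_2)·f_1 from \tfrac{4}{3}x_1x_2 + x_2^{2} - \tfrac{1}{3}x_1 → -\tfrac{7}{9}x_2^{2} - \tfrac{1}{3}x_1 + \tfrac{4}{9}x_2
  leading term x_2^{2}: no divisor's leading term divides it; move -\tfrac{7}{9}x_2^{2} to the remainder.
  leading term x_1: subtract (\tfrac{1}{9})·f_1 from -\tfrac{1}{3}x_1 + \tfrac{4}{9}x_2 → \tfrac{8}{9}x_2 - \tfrac{1}{9}
  leading term x_2: no divisor's leading term divides it; move \tfrac{8}{9}x_2 to the remainder.
  leading term 1: no divisor's leading term divides it; move -\tfrac{1}{9} to the remainder.
  remainder -\tfrac{7}{9}x_2^{2} + \tfrac{8}{9}x_2 - \tfrac{1}{9} ≠ 0; add h_3 = -\tfrac{7}{9}x_2^{2} + \tfrac{8}{9}x_2 - \tfrac{1}{9} to the basis.

S(f_1,h_3): leading monomials are coprime, so the S-polynomial reduces to 0 (Buchberger's first criterion).
S(f_2,h_3): leading monomials are coprime, so the S-polynomial reduces to 0 (Buchberger's first criterion).
Every S-polynomial of the final basis reduces to 0, so we have a Gröbner basis.
Inter-reduce: drop elements whose leading term is divisible by another's, tail-reduce, and make monic.
Reduced Gröbner basis: {x_2^{2} - \tfrac{8}{7}x_2 + \tfrac{1}{7}, x_1 + \tfrac{4}{3}x_2 - \tfrac{1}{3}}.
Label its elements g_1 = x_2^{2} - \tfrac{8}{7}x_2 + \tfrac{1}{7}, g_2 = x_1 + \tfrac{4}{3}x_2 - \tfrac{1}{3}.

Reduce p = -8x_1x_2 + x_1 - \tfrac{172}{21}x_2 + \tfrac{25}{21} modulo G:
  leading term x_1x_2: subtract (-8x_2)·g_2 from -8x_1x_2 + x_1 - \tfrac{172}{21}x_2 + \tfrac{25}{21} → \tfrac{32}{3}x_2^{2} + x_1 - \tfrac{76}{7}x_2 + \tfrac{25}{21}
  leading term x_2^{2}: subtract (\tfrac{32}{3})·g_1 from \tfrac{32}{3}x_2^{2} + x_1 - \tfrac{76}{7}x_2 + \tfrac{25}{21} → x_1 + \tfrac{4}{3}x_2 - \tfrac{1}{3}
  leading term x_1: subtract (1)·g_2 from x_1 + \tfrac{4}{3}x_2 - \tfrac{1}{3} → 0
  normal form = 0.
Since the normal form is 0, p ∈ I.

The remainder on division by a Gröbner basis is unique — it is the normal form.

-8x_1x_2 + x_1 - \tfrac{172}{21}x_2 + \tfrac{25}{21} lies in I (it reduces to 0).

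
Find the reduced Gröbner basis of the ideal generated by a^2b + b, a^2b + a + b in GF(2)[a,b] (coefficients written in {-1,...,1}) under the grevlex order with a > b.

G = {a, b}

f_1 = a^2b + b, LT = a^2b.
f_2 = a^2b + a + b, LT = a^2b.

S(f_1,f_2): lcm = a^2b. S = a.
  leading term a: no divisor's leading term divides it; move a to the remainder.
  remainder a ≠ 0; add g_3 = a to the basis.

S(f_1,g_3): lcm = a^2b. S = b.
  leading term b: no divisor's leading term divides it; move b to the remainder.
  remainder b ≠ 0; add g_4 = b to the basis.

The other S-polynomials (S(f_2,g_3), S(f_1,g_4), S(f_2,g_4), S(g_3,g_4)) all reduce to 0 modulo the current basis, so we have a Gröbner basis.
Inter-reduce: drop elements whose leading term is divisible by another's, tail-reduce, and make monic.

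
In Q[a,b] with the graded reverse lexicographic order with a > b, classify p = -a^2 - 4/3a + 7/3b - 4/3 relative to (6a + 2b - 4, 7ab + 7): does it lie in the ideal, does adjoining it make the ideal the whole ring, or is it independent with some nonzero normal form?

Adjoining -a^2 - 4/3a + 7/3b - 4/3 makes the ideal the whole ring: the system is inconsistent.

First compute the reduced Gröbner basis of I by Buchberger's algorithm.
f_1 = 6a + 2b - 4, LT = a.
f_2 = 7ab + 7, LT = ab.

S(f_1,f_2): lcm = ab. S = 1/3b^2 - 2/3b - 1.
  leading term b^2: no divisor's leading term divides it; move 1/3b^2 to the remainder.
  leading term b: no divisor's leading term divides it; move -2/3b to the remainder.
  leading term 1: no divisor's leading term divides it; move -1 to the remainder.
  remainder 1/3b^2 - 2/3b - 1 ≠ 0; add h_3 = 1/3b^2 - 2/3b - 1 to the basis.

The other S-polynomials (S(f_1,h_3), S(f_2,h_3)) all reduce to 0 modulo the current basis, so we have a Gröbner basis.
Inter-reduce: drop elements whose leading term is divisible by another's, tail-reduce, and make monic.
Reduced Gröbner basis: {b^2 - 2b - 3, a + 1/3b - 2/3}.
Label its elements g_1 = b^2 - 2b - 3, g_2 = a + 1/3b - 2/3.

Reduce p = -a^2 - 4/3a + 7/3b - 4/3 modulo G:
  leading term a^2: subtract (-a)·g_2 from -a^2 - 4/3a + 7/3b - 4/3 → 1/3ab - 2a + 7/3b - 4/3
  leading term ab: subtract (1/3b)·g_2 from 1/3ab - 2a + 7/3b - 4/3 → -1/9b^2 - 2a + 23/9b - 4/3
  leading term b^2: subtract (-1/9)·g_1 from -1/9b^2 - 2a + 23/9b - 4/3 → -2a + 7/3b - 5/3
  leading term a: subtract (-2)·g_2 from -2a + 7/3b - 5/3 → 3b - 3
  leading term b: no divisor's leading term divides it; move 3b to the remainder.
  leading term 1: no divisor's leading term divides it; move -3 to the remainder.
  normal form = 3b - 3.
The normal form is nonzero, so p ∉ I. Since p minus its normal form lies in I, I + (p) = I + (r) where r = 3b - 3; decide whether this ideal is the whole ring.
Run Buchberger on G together with r (pairs among the g_i already reduce to 0 since G is a Gröbner basis):
g_1 = b^2 - 2b - 3, LT = b^2.
g_2 = a + 1/3b - 2/3, LT = a.
r = 3b - 3, LT = b.

S(g_1,r): lcm = b^2. S = -b - 3.
  leading term b: subtract (-1/3)·r from -b - 3 → -4
  leading term 1: no divisor's leading term divides it; move -4 to the remainder.
  remainder -4 ≠ 0; add m_4 = -4 to the basis.

The other S-polynomials (S(g_1,g_2), S(g_2,r), S(g_1,m_4), S(g_2,m_4), S(r,m_4)) all reduce to 0 modulo the current basis, so we have a Gröbner basis.
Inter-reduce: drop elements whose leading term is divisible by another's, tail-reduce, and make monic.
Reduced Gröbner basis: {1}.
The reduced Gröbner basis of I + (p) is {1}: the ideal is the whole ring, so the enlarged system has no common solution — adjoining p is inconsistent.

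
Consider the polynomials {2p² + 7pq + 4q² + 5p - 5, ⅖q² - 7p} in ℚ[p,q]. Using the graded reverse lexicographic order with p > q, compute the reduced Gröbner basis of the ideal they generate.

f_1 = 2p² + 7pq + 4q² + 5p - 5, LT = p².
f_2 = ⅖q² - 7p, LT = q².

S(f_1,f_2): leading monomials are coprime, so the S-polynomial reduces to 0 (Buchberger's first criterion).
Every S-polynomial of the final basis reduces to 0, so we have a Gröbner basis.

G = {p² + 7/2pq + 75/2p - 5/2, q² - 35/2p}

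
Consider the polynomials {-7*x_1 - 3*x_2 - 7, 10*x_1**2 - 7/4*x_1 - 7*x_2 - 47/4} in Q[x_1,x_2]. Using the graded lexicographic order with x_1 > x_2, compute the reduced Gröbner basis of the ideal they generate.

f_1 = -7*x_1 - 3*x_2 - 7, LT = x_1.
f_2 = 10*x_1**2 - 7/4*x_1 - 7*x_2 - 47/4, LT = x_1**2.

S(f_1,f_2): lcm = x_1**2. S = 3/7*x_1*x_2 + 47/40*x_1 + 7/10*x_2 + 47/40.
  leading term x_1*x_2: subtract (-3/49*x_2)·f_1 from 3/7*x_1*x_2 + 47/40*x_1 + 7/10*x_2 + 47/40 → -9/49*x_2**2 + 47/40*x_1 + 19/70*x_2 + 47/40
  leading term x_2**2: no divisor's leading term divides it; move -9/49*x_2**2 to the remainder.
  leading term x_1: subtract (-47/280)·f_1 from 47/40*x_1 + 19/70*x_2 + 47/40 → -13/56*x_2
  leading term x_2: no divisor's leading term divides it; move -13/56*x_2 to the remainder.
  remainder -9/49*x_2**2 - 13/56*x_2 ≠ 0; add g_3 = -9/49*x_2**2 - 13/56*x_2 to the basis.

The other S-polynomials (S(f_1,g_3), S(f_2,g_3)) all reduce to 0 modulo the current basis, so we have a Gröbner basis.
Inter-reduce: drop elements whose leading term is divisible by another's, tail-reduce, and make monic.

G = {x_2**2 + 91/72*x_2, x_1 + 3/7*x_2 + 1}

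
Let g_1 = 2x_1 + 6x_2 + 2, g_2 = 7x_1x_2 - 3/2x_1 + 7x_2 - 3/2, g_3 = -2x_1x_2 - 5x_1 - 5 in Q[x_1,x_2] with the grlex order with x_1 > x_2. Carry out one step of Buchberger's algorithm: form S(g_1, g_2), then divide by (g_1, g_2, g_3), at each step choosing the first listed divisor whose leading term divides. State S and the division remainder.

lcm(LM(g_1), LM(g_2)) = x_1x_2.
S = (lcm/LT(g_1))·g_1 − (lcm/LT(g_2))·g_2 = 3x_2^2 + 3/14x_1 + 3/14.
Reduce S modulo (g_1, g_2, g_3) in that order:
  leading term x_2^2: no divisor's leading term divides it; move 3x_2^2 to the remainder.
  leading term x_1: subtract (3/28)·g_1 from 3/14x_1 + 3/14 → -9/14x_2
  leading term x_2: no divisor's leading term divides it; move -9/14x_2 to the remainder.
The remainder 3x_2^2 - 9/14x_2 is nonzero, so it would be added as the next basis element.

S(g_1, g_2) = 3x_2^2 + 3/14x_1 + 3/14; remainder on division = 3x_2^2 - 9/14x_2.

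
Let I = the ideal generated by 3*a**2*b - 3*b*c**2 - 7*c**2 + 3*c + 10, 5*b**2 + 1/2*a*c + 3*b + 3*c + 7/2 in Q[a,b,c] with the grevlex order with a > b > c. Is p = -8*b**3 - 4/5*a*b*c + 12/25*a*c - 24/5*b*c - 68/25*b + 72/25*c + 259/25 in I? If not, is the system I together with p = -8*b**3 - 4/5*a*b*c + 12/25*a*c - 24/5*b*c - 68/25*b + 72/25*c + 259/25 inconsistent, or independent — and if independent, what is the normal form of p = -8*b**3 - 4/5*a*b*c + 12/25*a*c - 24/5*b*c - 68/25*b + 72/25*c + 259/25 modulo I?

First compute the reduced Gröbner basis of I by Buchberger's algorithm.
f_1 = 3*a**2*b - 3*b*c**2 - 7*c**2 + 3*c + 10, LT = a**2*b.
f_2 = 5*b**2 + 1/2*a*c + 3*b + 3*c + 7/2, LT = b**2.

S(f_1,f_2): lcm = a**2*b**2. S = -1/10*a**3*c - b**2*c**2 - 3/5*a**2*b - 3/5*a**2*c - 7/3*b*c**2 - 7/10*a**2 + b*c + 10/3*b.
  leading term a**3*c: no divisor's leading term divides it; move -1/10*a**3*c to the remainder.
  leading term b**2*c**2: subtract (-1/5*c**2)·f_2 from -b**2*c**2 - 3/5*a**2*b - 3/5*a**2*c - 7/3*b*c**2 - 7/10*a**2 + b*c + 10/3*b → 1/10*a*c**3 - 3/5*a**2*b - 3/5*a**2*c - 26/15*b*c**2 + 3/5*c**3 - 7/10*a**2 + b*c + 7/10*c**2 + 10/3*b
  leading term a*c**3: no divisor's leading term divides it; move 1/10*a*c**3 to the remainder.
  leading term a**2*b: subtract (-1/5)·f_1 from -3/5*a**2*b - 3/5*a**2*c - 26/15*b*c**2 + 3/5*c**3 - 7/10*a**2 + b*c + 7/10*c**2 + 10/3*b → -3/5*a**2*c - 7/3*b*c**2 + 3/5*c**3 - 7/10*a**2 + b*c - 7/10*c**2 + 10/3*b + 3/5*c + 2
  leading term a**2*c: no divisor's leading term divides it; move -3/5*a**2*c to the remainder.
  leading term b*c**2: no divisor's leading term divides it; move -7/3*b*c**2 to the remainder.
  leading term c**3: no divisor's leading term divides it; move 3/5*c**3 to the remainder.
  leading term a**2: no divisor's leading term divides it; move -7/10*a**2 to the remainder.
  leading term b*c: no divisor's leading term divides it; move b*c to the remainder.
  leading term c**2: no divisor's leading term divides it; move -7/10*c**2 to the remainder.
  leading term b: no divisor's leading term divides it; move 10/3*b to the remainder.
  leading term c: no divisor's leading term divides it; move 3/5*c to the remainder.
  leading term 1: no divisor's leading term divides it; move 2 to the remainder.
  remainder -1/10*a**3*c + 1/10*a*c**3 - 3/5*a**2*c - 7/3*b*c**2 + 3/5*c**3 - 7/10*a**2 + b*c - 7/10*c**2 + 10/3*b + 3/5*c + 2 ≠ 0; add h_3 = -1/10*a**3*c + 1/10*a*c**3 - 3/5*a**2*c - 7/3*b*c**2 + 3/5*c**3 - 7/10*a**2 + b*c - 7/10*c**2 + 10/3*b + 3/5*c + 2 to the basis.

The other S-polynomials (S(f_1,h_3), S(f_2,h_3)) all reduce to 0 modulo the current basis, so we have a Gröbner basis.
Inter-reduce: drop elements whose leading term is divisible by another's, tail-reduce, and make monic.
Reduced Gröbner basis: {a**3*c - a*c**3 + 6*a**2*c + 70/3*b*c**2 - 6*c**3 + 7*a**2 - 10*b*c + 7*c**2 - 100/3*b - 6*c - 20, a**2*b - b*c**2 - 7/3*c**2 + c + 10/3, b**2 + 1/10*a*c + 3/5*b + 3/5*c + 7/10}.
Label its elements g_1 = a**3*c - a*c**3 + 6*a**2*c + 70/3*b*c**2 - 6*c**3 + 7*a**2 - 10*b*c + 7*c**2 - 100/3*b - 6*c - 20, g_2 = a**2*b - b*c**2 - 7/3*c**2 + c + 10/3, g_3 = b**2 + 1/10*a*c + 3/5*b + 3/5*c + 7/10.

Reduce p = -8*b**3 - 4/5*a*b*c + 12/25*a*c - 24/5*b*c - 68/25*b + 72/25*c + 259/25 modulo G:
  leading term b**3: subtract (-8*b)·g_3 from -8*b**3 - 4/5*a*b*c + 12/25*a*c - 24/5*b*c - 68/25*b + 72/25*c + 259/25 → 24/5*b**2 + 12/25*a*c + 72/25*b + 72/25*c + 259/25
  leading term b**2: subtract (24/5)·g_3 from 24/5*b**2 + 12/25*a*c + 72/25*b + 72/25*c + 259/25 → 7
  leading term 1: no divisor's leading term divides it; move 7 to the remainder.
  normal form = 7.
The normal form is nonzero, so p ∉ I. Since p minus its normal form lies in I, I + (p) = I + (r) where r = 7; decide whether this ideal is the whole ring.
Here r = 7 is a nonzero constant, hence a unit: 1 ∈ I + (p), the Gröbner basis of I + (p) is {1}, and the enlarged system has no common solution — adjoining p is inconsistent.

Ideal membership is decidable via reduction modulo a Gröbner basis.

Adjoining -8*b**3 - 4/5*a*b*c + 12/25*a*c - 24/5*b*c - 68/25*b + 72/25*c + 259/25 makes the ideal the whole ring: the system is inconsistent.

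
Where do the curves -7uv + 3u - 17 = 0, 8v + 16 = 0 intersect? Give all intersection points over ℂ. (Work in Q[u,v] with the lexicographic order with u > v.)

Compute a lex Gröbner basis by Buchberger's algorithm.
f_1 = -7uv + 3u - 17, LT = uv.
f_2 = 8v + 16, LT = v.

S(f_1,f_2): lcm = uv. S = -17/7u + 17/7.
  leading term u: no divisor's leading term divides it; move -17/7u to the remainder.
  leading term 1: no divisor's leading term divides it; move 17/7 to the remainder.
  remainder -17/7u + 17/7 ≠ 0; add h_3 = -17/7u + 17/7 to the basis.

The other S-polynomials (S(f_1,h_3), S(f_2,h_3)) all reduce to 0 modulo the current basis, so we have a Gröbner basis.
Inter-reduce: drop elements whose leading term is divisible by another's, tail-reduce, and make monic.
Reduced Gröbner basis: {u - 1, v + 2}.

Since the basis is lex-ordered, v + 2 is univariate in v. Its roots are {-2}. Back-substituting each root into the other basis elements fixes the other coordinates.
  v = -2: the earlier basis element becomes u - 1 = 0, giving u = 1 — point (1, -2).
A lex Gröbner basis triangularizes the system, enabling back-substitution.

{(1, -2)}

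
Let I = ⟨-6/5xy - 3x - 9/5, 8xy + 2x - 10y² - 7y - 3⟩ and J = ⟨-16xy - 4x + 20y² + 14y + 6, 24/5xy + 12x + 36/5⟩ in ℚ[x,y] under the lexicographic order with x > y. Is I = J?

Yes, the ideals are equal.

Equality of ideals is decidable: compute both reduced Gröbner bases (unique for the ordering) and check whether they agree.
Buchberger on the first generating set:
f_1 = -6/5xy - 3x - 9/5, LT = xy.
f_2 = 8xy + 2x - 10y² - 7y - 3, LT = xy.

S(f_1,f_2): lcm = xy. S = 9/4x + 5/4y² + ⅞y + 15/8.
  leading term x: no divisor's leading term divides it; move 9/4x to the remainder.
  leading term y²: no divisor's leading term divides it; move 5/4y² to the remainder.
  leading term y: no divisor's leading term divides it; move ⅞y to the remainder.
  leading term 1: no divisor's leading term divides it; move 15/8 to the remainder.
  remainder 9/4x + 5/4y² + ⅞y + 15/8 ≠ 0; add g_3 = 9/4x + 5/4y² + ⅞y + 15/8 to the basis.

S(f_1,g_3): lcm = xy. S = 5/2x - 5/9y³ - 7/18y² - ⅚y + 3/2.
  leading term x: subtract (10/9)·g_3 from 5/2x - 5/9y³ - 7/18y² - ⅚y + 3/2 → -5/9y³ - 16/9y² - 65/36y - 7/12
  leading term y³: no divisor's leading term divides it; move -5/9y³ to the remainder.
  leading term y²: no divisor's leading term divides it; move -16/9y² to the remainder.
  leading term y: no divisor's leading term divides it; move -65/36y to the remainder.
  leading term 1: no divisor's leading term divides it; move -7/12 to the remainder.
  remainder -5/9y³ - 16/9y² - 65/36y - 7/12 ≠ 0; add g_4 = -5/9y³ - 16/9y² - 65/36y - 7/12 to the basis.

S(f_2,g_3): lcm = xy. S = ¼x - 5/9y³ - 59/36y² - 41/24y - ⅜.
  leading term x: subtract (1/9)·g_3 from ¼x - 5/9y³ - 59/36y² - 41/24y - ⅜ → -5/9y³ - 16/9y² - 65/36y - 7/12
  leading term y³: subtract (1)·g_4 from -5/9y³ - 16/9y² - 65/36y - 7/12 → 0
  remainder 0.

S(f_1,g_4): lcm = xy³. S = -7/10xy² - 13/4xy - 21/20x + 3/2y².
  leading term xy²: subtract (7/12y)·f_1 from -7/10xy² - 13/4xy - 21/20x + 3/2y² → -3/2xy - 21/20x + 3/2y² + 21/20y
  leading term xy: subtract (5/4)·f_1 from -3/2xy - 21/20x + 3/2y² + 21/20y → 27/10x + 3/2y² + 21/20y + 9/4
  leading term x: subtract (6/5)·g_3 from 27/10x + 3/2y² + 21/20y + 9/4 → 0
  remainder 0.

S(f_2,g_4): lcm = xy³. S = -59/20xy² - 13/4xy - 21/20x - 5/4y⁴ - ⅞y³ - ⅜y².
  leading term xy²: subtract (59/24y)·f_1 from -59/20xy² - 13/4xy - 21/20x - 5/4y⁴ - ⅞y³ - ⅜y² → 33/8xy - 21/20x - 5/4y⁴ - ⅞y³ - ⅜y² + 177/40y
  leading term xy: subtract (-55/16)·f_1 from 33/8xy - 21/20x - 5/4y⁴ - ⅞y³ - ⅜y² + 177/40y → -909/80x - 5/4y⁴ - ⅞y³ - ⅜y² + 177/40y - 99/16
  leading term x: subtract (-101/20)·g_3 from -909/80x - 5/4y⁴ - ⅞y³ - ⅜y² + 177/40y - 99/16 → -5/4y⁴ - ⅞y³ + 95/16y² + 283/32y + 105/32
  leading term y⁴: subtract (9/4y)·g_4 from -5/4y⁴ - ⅞y³ + 95/16y² + 283/32y + 105/32 → 25/8y³ + 10y² + 325/32y + 105/32
  leading term y³: subtract (-45/8)·g_4 from 25/8y³ + 10y² + 325/32y + 105/32 → 0
  remainder 0.

S(g_3,g_4): leading monomials are coprime, so the S-polynomial reduces to 0 (Buchberger's first criterion).
Every S-polynomial of the final basis reduces to 0, so we have a Gröbner basis.
Inter-reduce: drop elements whose leading term is divisible by another's, tail-reduce, and make monic.
Reduced Gröbner basis: {x + 5/9y² + 7/18y + ⅚, y³ + 16/5y² + 13/4y + 21/20}.

Buchberger on the second generating set:
h_1 = -16xy - 4x + 20y² + 14y + 6, LT = xy.
h_2 = 24/5xy + 12x + 36/5, LT = xy.

S(h_1,h_2): lcm = xy. S = -9/4x - 5/4y² - ⅞y - 15/8.
  leading term x: no divisor's leading term divides it; move -9/4x to the remainder.
  leading term y²: no divisor's leading term divides it; move -5/4y² to the remainder.
  leading term y: no divisor's leading term divides it; move -⅞y to the remainder.
  leading term 1: no divisor's leading term divides it; move -15/8 to the remainder.
  remainder -9/4x - 5/4y² - ⅞y - 15/8 ≠ 0; add k_3 = -9/4x - 5/4y² - ⅞y - 15/8 to the basis.

S(h_1,k_3): lcm = xy. S = ¼x - 5/9y³ - 59/36y² - 41/24y - ⅜.
  leading term x: subtract (-1/9)·k_3 from ¼x - 5/9y³ - 59/36y² - 41/24y - ⅜ → -5/9y³ - 16/9y² - 65/36y - 7/12
  leading term y³: no divisor's leading term divides it; move -5/9y³ to the remainder.
  leading term y²: no divisor's leading term divides it; move -16/9y² to the remainder.
  leading term y: no divisor's leading term divides it; move -65/36y to the remainder.
  leading term 1: no divisor's leading term divides it; move -7/12 to the remainder.
  remainder -5/9y³ - 16/9y² - 65/36y - 7/12 ≠ 0; add k_4 = -5/9y³ - 16/9y² - 65/36y - 7/12 to the basis.

S(h_2,k_3): lcm = xy. S = 5/2x - 5/9y³ - 7/18y² - ⅚y + 3/2.
  leading term x: subtract (-10/9)·k_3 from 5/2x - 5/9y³ - 7/18y² - ⅚y + 3/2 → -5/9y³ - 16/9y² - 65/36y - 7/12
  leading term y³: subtract (1)·k_4 from -5/9y³ - 16/9y² - 65/36y - 7/12 → 0
  remainder 0.

S(h_1,k_4): lcm = xy³. S = -59/20xy² - 13/4xy - 21/20x - 5/4y⁴ - ⅞y³ - ⅜y².
  leading term xy²: subtract (59/320y)·h_1 from -59/20xy² - 13/4xy - 21/20x - 5/4y⁴ - ⅞y³ - ⅜y² → -201/80xy - 21/20x - 5/4y⁴ - 73/16y³ - 473/160y² - 177/160y
  leading term xy: subtract (201/1280)·h_1 from -201/80xy - 21/20x - 5/4y⁴ - 73/16y³ - 473/160y² - 177/160y → -27/64x - 5/4y⁴ - 73/16y³ - 1951/320y² - 423/128y - 603/640
  leading term x: subtract (3/16)·k_3 from -27/64x - 5/4y⁴ - 73/16y³ - 1951/320y² - 423/128y - 603/640 → -5/4y⁴ - 73/16y³ - 469/80y² - 201/64y - 189/320
  leading term y⁴: subtract (9/4y)·k_4 from -5/4y⁴ - 73/16y³ - 469/80y² - 201/64y - 189/320 → -9/16y³ - 9/5y² - 117/64y - 189/320
  leading term y³: subtract (81/80)·k_4 from -9/16y³ - 9/5y² - 117/64y - 189/320 → 0
  remainder 0.

S(h_2,k_4): lcm = xy³. S = -7/10xy² - 13/4xy - 21/20x + 3/2y².
  leading term xy²: subtract (7/160y)·h_1 from -7/10xy² - 13/4xy - 21/20x + 3/2y² → -123/40xy - 21/20x - ⅞y³ + 71/80y² - 21/80y
  leading term xy: subtract (123/640)·h_1 from -123/40xy - 21/20x - ⅞y³ + 71/80y² - 21/80y → -9/32x - ⅞y³ - 473/160y² - 189/64y - 369/320
  leading term x: subtract (⅛)·k_3 from -9/32x - ⅞y³ - 473/160y² - 189/64y - 369/320 → -⅞y³ - 14/5y² - 91/32y - 147/160
  leading term y³: subtract (63/40)·k_4 from -⅞y³ - 14/5y² - 91/32y - 147/160 → 0
  remainder 0.

S(k_3,k_4): leading monomials are coprime, so the S-polynomial reduces to 0 (Buchberger's first criterion).
Every S-polynomial of the final basis reduces to 0, so we have a Gröbner basis.
Inter-reduce: drop elements whose leading term is divisible by another's, tail-reduce, and make monic.
Reduced Gröbner basis: {x + 5/9y² + 7/18y + ⅚, y³ + 16/5y² + 13/4y + 21/20}.

The two bases agree; hence the ideals are identical.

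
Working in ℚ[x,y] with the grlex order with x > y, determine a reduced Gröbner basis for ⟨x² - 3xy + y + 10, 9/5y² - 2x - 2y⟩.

G = {x² - 3xy + y + 10, y² - 10/9x - 10/9y}

f_1 = x² - 3xy + y + 10, LT = x².
f_2 = 9/5y² - 2x - 2y, LT = y².

The S-polynomials (S(f_1,f_2)) all reduce to 0 modulo the current basis, so we have a Gröbner basis.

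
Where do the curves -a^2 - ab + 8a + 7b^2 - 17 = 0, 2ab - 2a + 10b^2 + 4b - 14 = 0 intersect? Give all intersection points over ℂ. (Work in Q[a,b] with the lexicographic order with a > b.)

Compute a lex Gröbner basis by Buchberger's algorithm.
f_1 = -a^2 - ab + 8a + 7b^2 - 17, LT = a^2.
f_2 = 2ab - 2a + 10b^2 + 4b - 14, LT = ab.

S(f_1,f_2): lcm = a^2b. S = a^2 - 4ab^2 - 10ab + 7a - 7b^3 + 17b.
  leading term a^2: subtract (-1)·f_1 from a^2 - 4ab^2 - 10ab + 7a - 7b^3 + 17b → -4ab^2 - 11ab + 15a - 7b^3 + 7b^2 + 17b - 17
  leading term ab^2: subtract (-2b)·f_2 from -4ab^2 - 11ab + 15a - 7b^3 + 7b^2 + 17b - 17 → -15ab + 15a + 13b^3 + 15b^2 - 11b - 17
  leading term ab: subtract (-15/2)·f_2 from -15ab + 15a + 13b^3 + 15b^2 - 11b - 17 → 13b^3 + 90b^2 + 19b - 122
  leading term b^3: no divisor's leading term divides it; move 13b^3 to the remainder.
  leading term b^2: no divisor's leading term divides it; move 90b^2 to the remainder.
  leading term b: no divisor's leading term divides it; move 19b to the remainder.
  leading term 1: no divisor's leading term divides it; move -122 to the remainder.
  remainder 13b^3 + 90b^2 + 19b - 122 ≠ 0; add h_3 = 13b^3 + 90b^2 + 19b - 122 to the basis.

The other S-polynomials (S(f_1,h_3), S(f_2,h_3)) all reduce to 0 modulo the current basis, so we have a Gröbner basis.
Inter-reduce: drop elements whose leading term is divisible by another's, tail-reduce, and make monic.
Reduced Gröbner basis: {a^2 - 7a - 12b^2 - 2b + 24, ab - a + 5b^2 + 2b - 7, b^3 + 90/13b^2 + 19/13b - 122/13}.

A lex Gröbner basis eliminates variables successively. Here b^3 + 90/13b^2 + 19/13b - 122/13 depends only on b, with roots {1, -103/26 - sqrt(4265)/26, -103/26 + sqrt(4265)/26}; lifting each root through the earlier basis elements recovers the full solutions.
  b = 1: the earlier basis element becomes a^2 - 7a + 10 = 0, giving a = 2, 5 — points (2, 1), (5, 1).
  b = -103/26 - sqrt(4265)/26: the earlier basis elements become a**2 - 7*a - 605*sqrt(4265)/169 - 39227/169 = 0; -129*a/26 - sqrt(4265)*a/26 + 489*sqrt(4265)/338 + 32141/338 = 0, giving a = 5*sqrt(4265)/26 + 333/26 — point (5*sqrt(4265)/26 + 333/26, -103/26 - sqrt(4265)/26).
  b = -103/26 + sqrt(4265)/26: the earlier basis elements become a**2 - 7*a - 39227/169 + 605*sqrt(4265)/169 = 0; -129*a/26 + sqrt(4265)*a/26 - 489*sqrt(4265)/338 + 32141/338 = 0, giving a = 333/26 - 5*sqrt(4265)/26 — point (333/26 - 5*sqrt(4265)/26, -103/26 + sqrt(4265)/26).

{(2, 1), (5, 1), (5*sqrt(4265)/26 + 333/26, -103/26 - sqrt(4265)/26), (333/26 - 5*sqrt(4265)/26, -103/26 + sqrt(4265)/26)}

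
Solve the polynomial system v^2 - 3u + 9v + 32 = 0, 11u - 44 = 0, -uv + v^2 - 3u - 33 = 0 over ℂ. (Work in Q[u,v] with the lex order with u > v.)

{(4, -5)}

Compute a lex Gröbner basis by Buchberger's algorithm.
f_1 = -3u + v^2 + 9v + 32, LT = u.
f_2 = 11u - 44, LT = u.
f_3 = -uv - 3u + v^2 - 33, LT = uv.

S(f_1,f_2): lcm = u. S = -1/3v^2 - 3v - 20/3.
  leading term v^2: no divisor's leading term divides it; move -1/3v^2 to the remainder.
  leading term v: no divisor's leading term divides it; move -3v to the remainder.
  leading term 1: no divisor's leading term divides it; move -20/3 to the remainder.
  remainder -1/3v^2 - 3v - 20/3 ≠ 0; add h_4 = -1/3v^2 - 3v - 20/3 to the basis.

S(f_1,f_3): lcm = uv. S = -3u - 1/3v^3 - 2v^2 - 32/3v - 33.
  leading term u: subtract (1)·f_1 from -3u - 1/3v^3 - 2v^2 - 32/3v - 33 → -1/3v^3 - 3v^2 - 59/3v - 65
  leading term v^3: subtract (v)·h_4 from -1/3v^3 - 3v^2 - 59/3v - 65 → -13v - 65
  leading term v: no divisor's leading term divides it; move -13v to the remainder.
  leading term 1: no divisor's leading term divides it; move -65 to the remainder.
  remainder -13v - 65 ≠ 0; add h_5 = -13v - 65 to the basis.

The other S-polynomials (S(f_2,f_3), S(f_1,h_4), S(f_2,h_4), S(f_3,h_4), S(f_1,h_5), S(f_2,h_5), S(f_3,h_5), S(h_4,h_5)) all reduce to 0 modulo the current basis, so we have a Gröbner basis.
Inter-reduce: drop elements whose leading term is divisible by another's, tail-reduce, and make monic.
Reduced Gröbner basis: {u - 4, v + 5}.

Since the basis is lex-ordered, v + 5 is univariate in v. Its roots are {-5}. Back-substituting each root into the other basis elements fixes the other coordinates.
  v = -5: the earlier basis element becomes u - 4 = 0, giving u = 4 — point (4, -5).
Check: every point annihilates each of the original generators.
A lex Gröbner basis triangularizes the system, enabling back-substitution.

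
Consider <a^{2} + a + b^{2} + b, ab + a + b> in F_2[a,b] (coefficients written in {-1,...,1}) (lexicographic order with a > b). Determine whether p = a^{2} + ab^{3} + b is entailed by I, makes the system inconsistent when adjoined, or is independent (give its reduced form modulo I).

First compute the reduced Gröbner basis of I by Buchberger's algorithm.
f_1 = a^{2} + a + b^{2} + b, LT = a^{2}.
f_2 = ab + a + b, LT = ab.

S(f_1,f_2): lcm = a^{2}b. S = a^{2} + b^{3} + b^{2}.
  reduce S modulo (f_1, f_2):
  remainder a + b^{3} + b ≠ 0; add h_3 = a + b^{3} + b to the basis.

S(f_2,h_3): lcm = ab. S = a + b^{4} + b^{2} + b.
  reduce S modulo (f_1, f_2, h_3):
  remainder b^{4} + b^{3} + b^{2} ≠ 0; add h_4 = b^{4} + b^{3} + b^{2} to the basis.

The other S-polynomials (S(f_1,h_3), S(f_1,h_4), S(f_2,h_4), S(h_3,h_4)) all reduce to 0 modulo the current basis, so we have a Gröbner basis.
Inter-reduce: drop elements whose leading term is divisible by another's, tail-reduce, and make monic.
Reduced Gröbner basis: {a + b^{3} + b, b^{4} + b^{3} + b^{2}}.
Label its elements g_1 = a + b^{3} + b, g_2 = b^{4} + b^{3} + b^{2}.

Reduce p = a^{2} + ab^{3} + b modulo G:
  leading term a^{2}: subtract (a)·g_1 from a^{2} + ab^{3} + b → ab + b
  leading term ab: subtract (b)·g_1 from ab + b → b^{4} + b^{2} + b
  leading term b^{4}: subtract (1)·g_2 from b^{4} + b^{2} + b → b^{3} + b
  leading term b^{3}: no divisor's leading term divides it; move b^{3} to the remainder.
  leading term b: no divisor's leading term divides it; move b to the remainder.
  normal form = b^{3} + b.
The normal form is nonzero, so p ∉ I. Since p minus its normal form lies in I, I + (p) = I + (r) where r = b^{3} + b; decide whether this ideal is the whole ring.
Run Buchberger on G together with r (pairs among the g_i already reduce to 0 since G is a Gröbner basis):
g_1 = a + b^{3} + b, LT = a.
g_2 = b^{4} + b^{3} + b^{2}, LT = b^{4}.
r = b^{3} + b, LT = b^{3}.

S(g_2,r): lcm = b^{4}. S = b^{3}.
  reduce S modulo (g_1, g_2, r):
  remainder b ≠ 0; add m_4 = b to the basis.

The other S-polynomials (S(g_1,g_2), S(g_1,r), S(g_1,m_4), S(g_2,m_4), S(r,m_4)) all reduce to 0 modulo the current basis, so we have a Gröbner basis.
Inter-reduce: drop elements whose leading term is divisible by another's, tail-reduce, and make monic.
Reduced Gröbner basis: {a, b}.
The reduced Gröbner basis of I + (p) is {a, b} ≠ {1}, a proper ideal, so the enlarged system stays consistent: p is independent of I, with normal form b^{3} + b.

Ideal membership is decidable via reduction modulo a Gröbner basis.

a^{2} + ab^{3} + b is independent of I; its normal form modulo I is b^{3} + b.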